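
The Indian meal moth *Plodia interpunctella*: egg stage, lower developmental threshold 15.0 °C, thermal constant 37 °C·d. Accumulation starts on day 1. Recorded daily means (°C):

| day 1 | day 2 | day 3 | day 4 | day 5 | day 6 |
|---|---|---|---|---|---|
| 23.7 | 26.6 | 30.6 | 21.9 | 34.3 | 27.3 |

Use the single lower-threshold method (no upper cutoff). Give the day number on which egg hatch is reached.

day 4

Daily DD above 15.0 °C: 8.7, 11.6, 15.6, 6.9, 19.3, 12.3.
Cumulative: 8.7, 20.3, 35.9, 42.8, 62.1, 74.4.
The total first reaches 37 DD on day 4.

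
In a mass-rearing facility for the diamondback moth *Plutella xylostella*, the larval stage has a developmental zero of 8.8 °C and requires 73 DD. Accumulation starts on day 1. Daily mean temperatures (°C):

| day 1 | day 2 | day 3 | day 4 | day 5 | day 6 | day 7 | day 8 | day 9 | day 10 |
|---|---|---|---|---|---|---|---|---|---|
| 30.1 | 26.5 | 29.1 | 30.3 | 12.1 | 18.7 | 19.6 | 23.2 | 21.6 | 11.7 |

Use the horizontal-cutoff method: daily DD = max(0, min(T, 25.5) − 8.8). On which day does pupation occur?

day 6

Daily DD above 8.8 °C (capped at 16.7): 16.7, 16.7, 16.7, 16.7, 3.3, 9.9, 10.8, 14.4, 12.8, 2.9.
Cumulative: 16.7, 33.4, 50.1, 66.8, 70.1, 80.0, 90.8, 105.2, 118.0, 120.9.
The total first reaches 73 DD on day 6.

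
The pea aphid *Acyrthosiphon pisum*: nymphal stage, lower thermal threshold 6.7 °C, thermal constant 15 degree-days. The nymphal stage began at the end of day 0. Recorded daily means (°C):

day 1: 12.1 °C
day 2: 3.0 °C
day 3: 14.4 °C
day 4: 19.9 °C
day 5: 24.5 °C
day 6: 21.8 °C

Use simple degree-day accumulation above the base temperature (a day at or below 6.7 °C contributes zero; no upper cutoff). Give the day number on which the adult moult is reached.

day 4

Daily DD above 6.7 °C: 5.4, 0.0, 7.7, 13.2, 17.8, 15.1.
Cumulative: 5.4, 5.4, 13.1, 26.3, 44.1, 59.2.
The total first reaches 15 DD on day 4.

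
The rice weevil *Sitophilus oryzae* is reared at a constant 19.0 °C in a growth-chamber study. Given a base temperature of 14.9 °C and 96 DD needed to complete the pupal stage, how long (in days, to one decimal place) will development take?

Daily accumulation = 19.0 − 14.9 = 4.1 DD/day.
Duration = 96 / 4.1 = 23.415 ≈ 23.4 days.

23.4 days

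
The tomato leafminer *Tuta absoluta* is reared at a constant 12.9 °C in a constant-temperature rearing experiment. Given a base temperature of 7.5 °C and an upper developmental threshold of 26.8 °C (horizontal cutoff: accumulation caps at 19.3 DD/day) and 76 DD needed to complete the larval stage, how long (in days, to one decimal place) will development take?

14.1 days

Daily accumulation = 12.9 − 7.5 = 5.4 DD/day.
Duration = 76 / 5.4 = 14.074 ≈ 14.1 days.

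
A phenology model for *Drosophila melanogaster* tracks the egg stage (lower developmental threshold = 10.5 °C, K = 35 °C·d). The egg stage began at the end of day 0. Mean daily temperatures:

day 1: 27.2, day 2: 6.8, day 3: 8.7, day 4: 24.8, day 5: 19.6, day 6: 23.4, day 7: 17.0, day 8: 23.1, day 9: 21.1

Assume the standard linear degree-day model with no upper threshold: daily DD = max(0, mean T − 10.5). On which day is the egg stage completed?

day 5

Daily DD above 10.5 °C: 16.7, 0.0, 0.0, 14.3, 9.1, 12.9, 6.5, 12.6, 10.6.
Cumulative: 16.7, 16.7, 16.7, 31.0, 40.1, 53.0, 59.5, 72.1, 82.7.
The total first reaches 35 DD on day 5.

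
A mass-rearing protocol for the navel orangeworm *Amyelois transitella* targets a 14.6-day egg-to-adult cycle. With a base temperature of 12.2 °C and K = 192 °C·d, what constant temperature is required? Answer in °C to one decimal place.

25.4 °C

Required daily accumulation = 192 / 14.6 = 13.151 DD/day.
T = T_base + 13.151 = 12.2 + 13.151 = 25.351 ≈ 25.4 °C.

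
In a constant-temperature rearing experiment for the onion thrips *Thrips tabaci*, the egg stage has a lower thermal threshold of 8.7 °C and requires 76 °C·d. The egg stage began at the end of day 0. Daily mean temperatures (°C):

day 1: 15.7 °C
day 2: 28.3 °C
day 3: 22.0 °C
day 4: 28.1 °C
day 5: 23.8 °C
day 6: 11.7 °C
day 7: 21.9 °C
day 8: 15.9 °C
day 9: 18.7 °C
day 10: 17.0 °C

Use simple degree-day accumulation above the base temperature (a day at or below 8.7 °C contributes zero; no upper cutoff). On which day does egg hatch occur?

day 6

Daily DD above 8.7 °C: 7.0, 19.6, 13.3, 19.4, 15.1, 3.0, 13.2, 7.2, 10.0, 8.3.
Cumulative: 7.0, 26.6, 39.9, 59.3, 74.4, 77.4, 90.6, 97.8, 107.8, 116.1.
The total first reaches 76 DD on day 6.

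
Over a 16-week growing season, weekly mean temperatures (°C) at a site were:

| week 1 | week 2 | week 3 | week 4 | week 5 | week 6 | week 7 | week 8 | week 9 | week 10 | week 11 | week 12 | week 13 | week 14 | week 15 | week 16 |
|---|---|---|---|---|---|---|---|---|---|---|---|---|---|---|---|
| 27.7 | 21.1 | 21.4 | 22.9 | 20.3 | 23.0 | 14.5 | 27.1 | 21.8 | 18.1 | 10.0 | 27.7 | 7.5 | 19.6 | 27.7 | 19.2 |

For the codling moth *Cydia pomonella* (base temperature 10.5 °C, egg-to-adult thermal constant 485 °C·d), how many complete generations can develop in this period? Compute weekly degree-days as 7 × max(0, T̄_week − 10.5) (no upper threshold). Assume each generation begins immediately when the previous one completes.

Weekly DD (7 × max(0, T̄ − 10.5)): 120.4, 74.2, 76.3, 86.8, 68.6, 87.5, 28.0, 116.2, 79.1, 53.2, 0.0, 120.4, 0.0, 63.7, 120.4, 60.9.
Season total = 1155.7 DD.
Complete generations = ⌊1155.7 / 485⌋ = 2.

2 generations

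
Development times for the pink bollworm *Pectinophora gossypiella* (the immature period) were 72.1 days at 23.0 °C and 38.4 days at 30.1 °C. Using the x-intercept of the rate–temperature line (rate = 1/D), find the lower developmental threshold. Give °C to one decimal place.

14.9 °C

Linear rate model ⇒ the product D·(T − T_b) is constant across temperatures.
72.1·(23.0 − T_b) = 38.4·(30.1 − T_b)
T_b = (72.1·23.0 − 38.4·30.1) / (72.1 − 38.4) = 502.46 / 33.7 = 14.910 °C ≈ 14.9 °C.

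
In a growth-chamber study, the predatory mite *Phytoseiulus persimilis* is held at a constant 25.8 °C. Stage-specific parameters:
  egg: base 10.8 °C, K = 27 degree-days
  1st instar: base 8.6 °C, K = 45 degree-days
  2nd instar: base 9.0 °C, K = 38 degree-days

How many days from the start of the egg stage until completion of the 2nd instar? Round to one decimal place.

egg: 27 / (25.8 − 10.8) = 27 / 15.0 = 1.800 d.
1st instar: 45 / (25.8 − 8.6) = 45 / 17.2 = 2.616 d.
2nd instar: 38 / (25.8 − 9.0) = 38 / 16.8 = 2.262 d.
Sum = 6.678 ≈ 6.7 days.

6.7 days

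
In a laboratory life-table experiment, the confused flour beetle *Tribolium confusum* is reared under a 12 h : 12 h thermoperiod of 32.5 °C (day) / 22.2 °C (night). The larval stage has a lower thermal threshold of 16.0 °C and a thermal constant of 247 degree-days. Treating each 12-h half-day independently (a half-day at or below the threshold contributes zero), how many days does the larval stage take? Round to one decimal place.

Day half: max(0, 32.5 − 16.0) × 0.5 = 16.5 × 0.5 = 8.25 DD.
Night half: max(0, 22.2 − 16.0) × 0.5 = 6.2 × 0.5 = 3.10 DD.
Per 24 h: 11.35 DD/day.
Duration = 247 / 11.35 = 21.762 ≈ 21.8 days.

21.8 days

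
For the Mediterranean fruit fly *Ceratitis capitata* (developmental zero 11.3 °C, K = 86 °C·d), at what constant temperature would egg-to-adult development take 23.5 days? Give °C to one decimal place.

15.0 °C

Required daily accumulation = 86 / 23.5 = 3.660 DD/day.
T = T_base + 3.660 = 11.3 + 3.660 = 14.960 ≈ 15.0 °C.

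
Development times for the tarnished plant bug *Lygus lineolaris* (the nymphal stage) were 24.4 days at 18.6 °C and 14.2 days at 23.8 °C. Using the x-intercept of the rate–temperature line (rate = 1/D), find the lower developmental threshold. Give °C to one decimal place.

11.4 °C

Under the model K = D·(T − T_b), so D₁·(T₁ − T_b) = D₂·(T₂ − T_b).
24.4·(18.6 − T_b) = 14.2·(23.8 − T_b)
T_b = (24.4·18.6 − 14.2·23.8) / (24.4 − 14.2) = 115.88 / 10.2 = 11.361 °C ≈ 11.4 °C.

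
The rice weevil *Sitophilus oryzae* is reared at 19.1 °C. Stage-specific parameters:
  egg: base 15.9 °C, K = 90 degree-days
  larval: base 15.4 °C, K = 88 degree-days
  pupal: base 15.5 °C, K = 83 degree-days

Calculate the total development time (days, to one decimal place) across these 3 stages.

75.0 days

egg: 90 / (19.1 − 15.9) = 90 / 3.2 = 28.125 d.
larval: 88 / (19.1 − 15.4) = 88 / 3.7 = 23.784 d.
pupal: 83 / (19.1 − 15.5) = 83 / 3.6 = 23.056 d.
Sum = 74.964 ≈ 75.0 days.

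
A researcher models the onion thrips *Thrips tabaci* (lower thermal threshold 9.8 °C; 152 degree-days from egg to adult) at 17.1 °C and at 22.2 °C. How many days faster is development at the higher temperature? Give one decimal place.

At 17.1 °C: 152 / (17.1 − 9.8) = 152 / 7.3 = 20.822 d.
At 22.2 °C: 152 / (22.2 − 9.8) = 152 / 12.4 = 12.258 d.
Difference = |20.822 − 12.258| = 8.564 ≈ 8.6 days.

8.6 days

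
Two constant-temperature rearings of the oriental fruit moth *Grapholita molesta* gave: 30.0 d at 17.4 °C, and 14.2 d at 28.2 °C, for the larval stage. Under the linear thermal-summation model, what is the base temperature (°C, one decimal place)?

7.7 °C

Equal thermal constants: D₁(T₁ − T_b) = D₂(T₂ − T_b).
30.0·(17.4 − T_b) = 14.2·(28.2 − T_b)
T_b = (30.0·17.4 − 14.2·28.2) / (30.0 − 14.2) = 121.56 / 15.8 = 7.694 °C ≈ 7.7 °C.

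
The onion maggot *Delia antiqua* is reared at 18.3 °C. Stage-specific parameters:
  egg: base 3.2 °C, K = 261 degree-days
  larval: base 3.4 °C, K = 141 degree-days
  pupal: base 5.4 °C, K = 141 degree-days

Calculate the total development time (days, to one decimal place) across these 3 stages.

egg: 261 / (18.3 − 3.2) = 261 / 15.1 = 17.285 d.
larval: 141 / (18.3 − 3.4) = 141 / 14.9 = 9.463 d.
pupal: 141 / (18.3 − 5.4) = 141 / 12.9 = 10.930 d.
Sum = 37.678 ≈ 37.7 days.

37.7 days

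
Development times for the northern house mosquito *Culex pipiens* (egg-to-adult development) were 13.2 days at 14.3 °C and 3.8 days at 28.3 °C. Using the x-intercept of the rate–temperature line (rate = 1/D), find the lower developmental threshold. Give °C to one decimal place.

8.6 °C

Equal thermal constants: D₁(T₁ − T_b) = D₂(T₂ − T_b).
13.2·(14.3 − T_b) = 3.8·(28.3 − T_b)
T_b = (13.2·14.3 − 3.8·28.3) / (13.2 − 3.8) = 81.22 / 9.4 = 8.640 °C ≈ 8.6 °C.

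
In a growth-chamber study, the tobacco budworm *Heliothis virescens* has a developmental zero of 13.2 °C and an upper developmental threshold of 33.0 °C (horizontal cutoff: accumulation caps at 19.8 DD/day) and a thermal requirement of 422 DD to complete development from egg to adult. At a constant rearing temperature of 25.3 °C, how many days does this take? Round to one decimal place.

Daily accumulation = 25.3 − 13.2 = 12.1 DD/day.
Duration = 422 / 12.1 = 34.876 ≈ 34.9 days.

34.9 days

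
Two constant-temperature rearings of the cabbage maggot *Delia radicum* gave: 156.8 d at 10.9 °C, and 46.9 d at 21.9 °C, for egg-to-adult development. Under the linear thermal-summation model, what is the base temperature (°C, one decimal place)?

Equal thermal constants: D₁(T₁ − T_b) = D₂(T₂ − T_b).
156.8·(10.9 − T_b) = 46.9·(21.9 − T_b)
T_b = (156.8·10.9 − 46.9·21.9) / (156.8 − 46.9) = 682.01 / 109.9 = 6.206 °C ≈ 6.2 °C.

6.2 °C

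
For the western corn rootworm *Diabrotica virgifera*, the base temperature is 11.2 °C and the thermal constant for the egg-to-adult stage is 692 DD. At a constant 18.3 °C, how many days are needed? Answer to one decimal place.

Daily accumulation = 18.3 − 11.2 = 7.1 DD/day.
Duration = 692 / 7.1 = 97.465 ≈ 97.5 days.

97.5 days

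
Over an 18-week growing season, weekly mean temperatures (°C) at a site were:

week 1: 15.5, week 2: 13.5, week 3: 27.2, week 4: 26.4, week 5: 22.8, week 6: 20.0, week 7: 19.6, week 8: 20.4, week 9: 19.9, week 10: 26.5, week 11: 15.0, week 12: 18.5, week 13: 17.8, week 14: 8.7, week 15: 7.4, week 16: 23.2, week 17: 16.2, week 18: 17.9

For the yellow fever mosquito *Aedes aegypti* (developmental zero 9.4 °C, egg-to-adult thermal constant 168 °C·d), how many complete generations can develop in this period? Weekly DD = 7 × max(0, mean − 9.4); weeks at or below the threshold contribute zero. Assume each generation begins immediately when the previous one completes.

Weekly DD (7 × max(0, T̄ − 9.4)): 42.7, 28.7, 124.6, 119.0, 93.8, 74.2, 71.4, 77.0, 73.5, 119.7, 39.2, 63.7, 58.8, 0.0, 0.0, 96.6, 47.6, 59.5.
Season total = 1190.0 DD.
Complete generations = ⌊1190.0 / 168⌋ = 7.

7 generations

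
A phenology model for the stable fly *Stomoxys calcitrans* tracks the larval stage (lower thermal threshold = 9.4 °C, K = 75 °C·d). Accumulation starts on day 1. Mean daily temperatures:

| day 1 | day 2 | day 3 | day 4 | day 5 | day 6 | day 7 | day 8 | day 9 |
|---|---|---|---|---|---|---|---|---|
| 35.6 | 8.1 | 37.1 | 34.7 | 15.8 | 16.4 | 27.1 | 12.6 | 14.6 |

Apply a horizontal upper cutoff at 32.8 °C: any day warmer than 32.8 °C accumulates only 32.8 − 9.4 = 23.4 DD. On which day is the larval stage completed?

Daily DD above 9.4 °C (capped at 23.4): 23.4, 0.0, 23.4, 23.4, 6.4, 7.0, 17.7, 3.2, 5.2.
Cumulative: 23.4, 23.4, 46.8, 70.2, 76.6, 83.6, 101.3, 104.5, 109.7.
The total first reaches 75 DD on day 5.

day 5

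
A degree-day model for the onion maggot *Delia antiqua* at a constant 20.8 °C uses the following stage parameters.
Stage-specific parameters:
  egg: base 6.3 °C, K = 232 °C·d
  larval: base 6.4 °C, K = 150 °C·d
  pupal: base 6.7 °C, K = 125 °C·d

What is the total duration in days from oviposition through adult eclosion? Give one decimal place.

egg: 232 / (20.8 − 6.3) = 232 / 14.5 = 16.000 d.
larval: 150 / (20.8 − 6.4) = 150 / 14.4 = 10.417 d.
pupal: 125 / (20.8 − 6.7) = 125 / 14.1 = 8.865 d.
Sum = 35.282 ≈ 35.3 days.

35.3 days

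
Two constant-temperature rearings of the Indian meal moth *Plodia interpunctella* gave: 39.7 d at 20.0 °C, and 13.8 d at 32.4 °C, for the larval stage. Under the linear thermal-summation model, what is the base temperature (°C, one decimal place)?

Under the model K = D·(T − T_b), so D₁·(T₁ − T_b) = D₂·(T₂ − T_b).
39.7·(20.0 − T_b) = 13.8·(32.4 − T_b)
T_b = (39.7·20.0 − 13.8·32.4) / (39.7 − 13.8) = 346.88 / 25.9 = 13.393 °C ≈ 13.4 °C.

13.4 °C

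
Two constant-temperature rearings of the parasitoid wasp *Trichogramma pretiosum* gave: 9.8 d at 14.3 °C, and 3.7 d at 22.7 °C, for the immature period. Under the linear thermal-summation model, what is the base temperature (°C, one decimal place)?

Linear rate model ⇒ the product D·(T − T_b) is constant across temperatures.
9.8·(14.3 − T_b) = 3.7·(22.7 − T_b)
T_b = (9.8·14.3 − 3.7·22.7) / (9.8 − 3.7) = 56.15 / 6.1 = 9.205 °C ≈ 9.2 °C.

9.2 °C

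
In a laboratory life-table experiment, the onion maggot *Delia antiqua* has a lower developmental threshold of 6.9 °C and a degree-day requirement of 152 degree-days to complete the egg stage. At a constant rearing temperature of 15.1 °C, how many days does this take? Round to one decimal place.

Daily accumulation = 15.1 − 6.9 = 8.2 DD/day.
Duration = 152 / 8.2 = 18.537 ≈ 18.5 days.

18.5 days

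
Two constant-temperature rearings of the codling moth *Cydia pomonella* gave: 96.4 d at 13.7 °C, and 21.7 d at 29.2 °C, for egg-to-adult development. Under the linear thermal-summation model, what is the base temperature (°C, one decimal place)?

9.2 °C

Under the model K = D·(T − T_b), so D₁·(T₁ − T_b) = D₂·(T₂ − T_b).
96.4·(13.7 − T_b) = 21.7·(29.2 − T_b)
T_b = (96.4·13.7 − 21.7·29.2) / (96.4 − 21.7) = 687.04 / 74.7 = 9.197 °C ≈ 9.2 °C.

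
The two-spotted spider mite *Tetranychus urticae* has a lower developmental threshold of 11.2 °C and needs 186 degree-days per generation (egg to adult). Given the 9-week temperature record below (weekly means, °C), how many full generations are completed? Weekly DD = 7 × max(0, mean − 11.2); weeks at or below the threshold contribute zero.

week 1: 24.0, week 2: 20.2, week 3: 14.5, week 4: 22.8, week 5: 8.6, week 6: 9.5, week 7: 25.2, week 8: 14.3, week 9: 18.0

Weekly DD (7 × max(0, T̄ − 11.2)): 89.6, 63.0, 23.1, 81.2, 0.0, 0.0, 98.0, 21.7, 47.6.
Season total = 424.2 DD.
Complete generations = ⌊424.2 / 186⌋ = 2.

2 generations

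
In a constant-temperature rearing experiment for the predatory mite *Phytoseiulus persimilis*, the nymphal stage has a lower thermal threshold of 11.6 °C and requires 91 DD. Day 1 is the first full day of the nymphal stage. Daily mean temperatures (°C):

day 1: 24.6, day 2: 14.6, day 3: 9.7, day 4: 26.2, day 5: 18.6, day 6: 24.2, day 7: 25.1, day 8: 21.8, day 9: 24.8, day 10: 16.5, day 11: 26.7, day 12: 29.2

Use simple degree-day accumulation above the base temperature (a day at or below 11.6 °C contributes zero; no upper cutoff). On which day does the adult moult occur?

Daily DD above 11.6 °C: 13.0, 3.0, 0.0, 14.6, 7.0, 12.6, 13.5, 10.2, 13.2, 4.9, 15.1, 17.6.
Cumulative: 13.0, 16.0, 16.0, 30.6, 37.6, 50.2, 63.7, 73.9, 87.1, 92.0, 107.1, 124.7.
The total first reaches 91 DD on day 10.

day 10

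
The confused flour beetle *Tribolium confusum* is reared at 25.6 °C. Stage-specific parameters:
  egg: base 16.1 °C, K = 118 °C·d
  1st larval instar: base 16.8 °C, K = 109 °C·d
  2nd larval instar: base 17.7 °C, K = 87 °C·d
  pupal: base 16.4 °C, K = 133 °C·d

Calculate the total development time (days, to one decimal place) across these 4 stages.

50.3 days

egg: 118 / (25.6 − 16.1) = 118 / 9.5 = 12.421 d.
1st larval instar: 109 / (25.6 − 16.8) = 109 / 8.8 = 12.386 d.
2nd larval instar: 87 / (25.6 − 17.7) = 87 / 7.9 = 11.013 d.
pupal: 133 / (25.6 − 16.4) = 133 / 9.2 = 14.457 d.
Sum = 50.277 ≈ 50.3 days.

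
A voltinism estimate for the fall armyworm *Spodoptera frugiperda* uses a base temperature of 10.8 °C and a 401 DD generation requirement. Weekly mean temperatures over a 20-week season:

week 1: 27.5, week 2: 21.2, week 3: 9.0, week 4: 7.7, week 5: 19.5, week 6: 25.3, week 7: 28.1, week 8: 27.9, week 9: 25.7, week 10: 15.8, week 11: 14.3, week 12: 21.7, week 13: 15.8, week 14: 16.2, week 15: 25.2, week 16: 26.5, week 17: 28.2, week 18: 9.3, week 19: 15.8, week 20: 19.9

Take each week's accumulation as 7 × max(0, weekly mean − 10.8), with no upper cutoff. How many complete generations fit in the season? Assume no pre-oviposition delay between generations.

Weekly DD (7 × max(0, T̄ − 10.8)): 116.9, 72.8, 0.0, 0.0, 60.9, 101.5, 121.1, 119.7, 104.3, 35.0, 24.5, 76.3, 35.0, 37.8, 100.8, 109.9, 121.8, 0.0, 35.0, 63.7.
Season total = 1337.0 DD.
Complete generations = ⌊1337.0 / 401⌋ = 3.

3 generations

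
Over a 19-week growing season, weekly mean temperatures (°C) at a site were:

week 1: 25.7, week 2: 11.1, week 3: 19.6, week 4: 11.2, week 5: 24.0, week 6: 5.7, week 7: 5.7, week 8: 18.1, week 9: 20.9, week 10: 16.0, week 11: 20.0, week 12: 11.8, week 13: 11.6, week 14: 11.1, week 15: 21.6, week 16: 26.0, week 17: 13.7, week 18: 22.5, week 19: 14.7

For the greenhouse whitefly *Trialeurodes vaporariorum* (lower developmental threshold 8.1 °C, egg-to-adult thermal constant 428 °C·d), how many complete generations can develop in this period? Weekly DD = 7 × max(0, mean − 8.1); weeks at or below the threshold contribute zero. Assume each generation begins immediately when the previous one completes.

Weekly DD (7 × max(0, T̄ − 8.1)): 123.2, 21.0, 80.5, 21.7, 111.3, 0.0, 0.0, 70.0, 89.6, 55.3, 83.3, 25.9, 24.5, 21.0, 94.5, 125.3, 39.2, 100.8, 46.2.
Season total = 1133.3 DD.
Complete generations = ⌊1133.3 / 428⌋ = 2.

2 generations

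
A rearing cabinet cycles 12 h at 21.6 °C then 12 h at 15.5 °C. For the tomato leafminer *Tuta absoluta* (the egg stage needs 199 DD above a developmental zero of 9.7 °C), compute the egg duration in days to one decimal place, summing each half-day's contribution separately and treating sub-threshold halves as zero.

22.5 days

Day half: max(0, 21.6 − 9.7) × 0.5 = 11.9 × 0.5 = 5.95 DD.
Night half: max(0, 15.5 − 9.7) × 0.5 = 5.8 × 0.5 = 2.90 DD.
Per 24 h: 8.85 DD/day.
Duration = 199 / 8.85 = 22.486 ≈ 22.5 days.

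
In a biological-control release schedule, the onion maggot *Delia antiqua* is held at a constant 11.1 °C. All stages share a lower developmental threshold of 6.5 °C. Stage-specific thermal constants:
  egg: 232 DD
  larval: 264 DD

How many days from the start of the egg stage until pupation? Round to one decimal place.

107.8 days

Daily accumulation at 11.1 °C = 11.1 − 6.5 = 4.6 DD/day.
Total K = 232 + 264 = 496 DD.
Total duration = 496 / 4.6 = 107.826 ≈ 107.8 days.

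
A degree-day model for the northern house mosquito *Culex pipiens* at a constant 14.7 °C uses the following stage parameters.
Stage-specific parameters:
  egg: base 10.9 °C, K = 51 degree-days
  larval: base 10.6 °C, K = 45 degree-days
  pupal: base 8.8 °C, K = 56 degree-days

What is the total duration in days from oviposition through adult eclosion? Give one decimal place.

33.9 days

egg: 51 / (14.7 − 10.9) = 51 / 3.8 = 13.421 d.
larval: 45 / (14.7 − 10.6) = 45 / 4.1 = 10.976 d.
pupal: 56 / (14.7 − 8.8) = 56 / 5.9 = 9.492 d.
Sum = 33.888 ≈ 33.9 days.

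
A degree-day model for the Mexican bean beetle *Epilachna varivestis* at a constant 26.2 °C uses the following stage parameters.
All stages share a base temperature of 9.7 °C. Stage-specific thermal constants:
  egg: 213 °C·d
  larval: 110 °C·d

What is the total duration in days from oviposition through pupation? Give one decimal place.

Daily accumulation at 26.2 °C = 26.2 − 9.7 = 16.5 DD/day.
Total K = 213 + 110 = 323 DD.
Total duration = 323 / 16.5 = 19.576 ≈ 19.6 days.

19.6 days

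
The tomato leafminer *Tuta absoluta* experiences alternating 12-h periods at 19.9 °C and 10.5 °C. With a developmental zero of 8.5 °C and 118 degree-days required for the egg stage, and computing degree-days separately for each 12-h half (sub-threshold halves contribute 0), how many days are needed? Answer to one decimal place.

Day half: max(0, 19.9 − 8.5) × 0.5 = 11.4 × 0.5 = 5.70 DD.
Night half: max(0, 10.5 − 8.5) × 0.5 = 2.0 × 0.5 = 1.00 DD.
Per 24 h: 6.70 DD/day.
Duration = 118 / 6.70 = 17.612 ≈ 17.6 days.

17.6 days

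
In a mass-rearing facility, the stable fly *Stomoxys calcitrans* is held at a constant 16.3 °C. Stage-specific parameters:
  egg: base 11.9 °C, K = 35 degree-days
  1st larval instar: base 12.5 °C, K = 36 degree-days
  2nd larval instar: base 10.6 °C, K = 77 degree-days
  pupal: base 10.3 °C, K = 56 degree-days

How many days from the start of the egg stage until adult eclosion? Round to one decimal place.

egg: 35 / (16.3 − 11.9) = 35 / 4.4 = 7.955 d.
1st larval instar: 36 / (16.3 − 12.5) = 36 / 3.8 = 9.474 d.
2nd larval instar: 77 / (16.3 − 10.6) = 77 / 5.7 = 13.509 d.
pupal: 56 / (16.3 − 10.3) = 56 / 6.0 = 9.333 d.
Sum = 40.270 ≈ 40.3 days.

40.3 days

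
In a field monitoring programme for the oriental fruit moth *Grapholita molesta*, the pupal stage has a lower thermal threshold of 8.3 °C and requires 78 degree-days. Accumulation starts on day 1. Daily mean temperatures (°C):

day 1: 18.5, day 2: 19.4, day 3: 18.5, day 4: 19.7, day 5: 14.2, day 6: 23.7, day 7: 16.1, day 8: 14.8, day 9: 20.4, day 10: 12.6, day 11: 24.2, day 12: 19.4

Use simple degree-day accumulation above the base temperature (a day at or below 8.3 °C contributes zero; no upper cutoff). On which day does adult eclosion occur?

Daily DD above 8.3 °C: 10.2, 11.1, 10.2, 11.4, 5.9, 15.4, 7.8, 6.5, 12.1, 4.3, 15.9, 11.1.
Cumulative: 10.2, 21.3, 31.5, 42.9, 48.8, 64.2, 72.0, 78.5, 90.6, 94.9, 110.8, 121.9.
The total first reaches 78 DD on day 8.

day 8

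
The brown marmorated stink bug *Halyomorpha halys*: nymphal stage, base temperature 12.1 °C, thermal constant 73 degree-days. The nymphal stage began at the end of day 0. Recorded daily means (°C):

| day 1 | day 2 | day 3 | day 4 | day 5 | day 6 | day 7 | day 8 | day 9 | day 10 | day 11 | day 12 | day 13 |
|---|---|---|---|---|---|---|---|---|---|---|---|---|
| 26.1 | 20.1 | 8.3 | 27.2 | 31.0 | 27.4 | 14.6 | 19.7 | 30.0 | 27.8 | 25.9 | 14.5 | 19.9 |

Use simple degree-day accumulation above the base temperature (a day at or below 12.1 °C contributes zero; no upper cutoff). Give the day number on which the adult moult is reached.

day 7

Daily DD above 12.1 °C: 14.0, 8.0, 0.0, 15.1, 18.9, 15.3, 2.5, 7.6, 17.9, 15.7, 13.8, 2.4, 7.8.
Cumulative: 14.0, 22.0, 22.0, 37.1, 56.0, 71.3, 73.8, 81.4, 99.3, 115.0, 128.8, 131.2, 139.0.
The total first reaches 73 DD on day 7.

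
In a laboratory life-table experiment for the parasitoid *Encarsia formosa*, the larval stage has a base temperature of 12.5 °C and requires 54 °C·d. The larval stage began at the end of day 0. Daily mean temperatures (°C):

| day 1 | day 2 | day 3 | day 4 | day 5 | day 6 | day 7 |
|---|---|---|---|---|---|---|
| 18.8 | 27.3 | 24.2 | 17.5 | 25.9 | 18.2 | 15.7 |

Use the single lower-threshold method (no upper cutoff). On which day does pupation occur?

day 6

Daily DD above 12.5 °C: 6.3, 14.8, 11.7, 5.0, 13.4, 5.7, 3.2.
Cumulative: 6.3, 21.1, 32.8, 37.8, 51.2, 56.9, 60.1.
The total first reaches 54 DD on day 6.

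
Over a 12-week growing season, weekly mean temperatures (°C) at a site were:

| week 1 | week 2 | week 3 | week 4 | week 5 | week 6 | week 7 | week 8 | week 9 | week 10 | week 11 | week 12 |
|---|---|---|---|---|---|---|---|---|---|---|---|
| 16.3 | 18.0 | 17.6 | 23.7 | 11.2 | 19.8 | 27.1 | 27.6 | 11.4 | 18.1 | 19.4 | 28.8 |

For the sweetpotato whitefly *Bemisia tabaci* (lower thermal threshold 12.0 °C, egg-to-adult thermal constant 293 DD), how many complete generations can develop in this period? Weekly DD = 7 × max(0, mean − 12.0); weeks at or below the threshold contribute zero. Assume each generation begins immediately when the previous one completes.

2 generations

Weekly DD (7 × max(0, T̄ − 12.0)): 30.1, 42.0, 39.2, 81.9, 0.0, 54.6, 105.7, 109.2, 0.0, 42.7, 51.8, 117.6.
Season total = 674.8 DD.
Complete generations = ⌊674.8 / 293⌋ = 2.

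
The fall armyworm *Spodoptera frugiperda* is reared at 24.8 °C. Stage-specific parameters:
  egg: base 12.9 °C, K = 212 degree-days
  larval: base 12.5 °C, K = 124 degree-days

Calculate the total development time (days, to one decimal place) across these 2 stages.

27.9 days

egg: 212 / (24.8 − 12.9) = 212 / 11.9 = 17.815 d.
larval: 124 / (24.8 − 12.5) = 124 / 12.3 = 10.081 d.
Sum = 27.896 ≈ 27.9 days.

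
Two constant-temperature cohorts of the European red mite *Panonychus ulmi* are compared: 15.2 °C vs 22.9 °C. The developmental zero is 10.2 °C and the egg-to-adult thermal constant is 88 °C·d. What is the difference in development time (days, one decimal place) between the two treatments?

10.7 days

At 15.2 °C: 88 / (15.2 − 10.2) = 88 / 5.0 = 17.600 d.
At 22.9 °C: 88 / (22.9 − 10.2) = 88 / 12.7 = 6.929 d.
Difference = |17.600 − 6.929| = 10.671 ≈ 10.7 days.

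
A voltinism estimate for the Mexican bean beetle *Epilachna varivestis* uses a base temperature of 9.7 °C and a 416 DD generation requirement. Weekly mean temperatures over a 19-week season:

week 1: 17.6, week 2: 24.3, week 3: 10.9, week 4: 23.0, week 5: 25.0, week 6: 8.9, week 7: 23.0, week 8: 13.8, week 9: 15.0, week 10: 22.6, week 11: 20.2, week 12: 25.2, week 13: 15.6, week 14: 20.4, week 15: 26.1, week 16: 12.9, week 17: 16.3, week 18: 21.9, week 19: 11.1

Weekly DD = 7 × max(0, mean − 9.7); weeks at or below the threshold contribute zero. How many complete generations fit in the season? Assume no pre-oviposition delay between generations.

Weekly DD (7 × max(0, T̄ − 9.7)): 55.3, 102.2, 8.4, 93.1, 107.1, 0.0, 93.1, 28.7, 37.1, 90.3, 73.5, 108.5, 41.3, 74.9, 114.8, 22.4, 46.2, 85.4, 9.8.
Season total = 1192.1 DD.
Complete generations = ⌊1192.1 / 416⌋ = 2.

2 generations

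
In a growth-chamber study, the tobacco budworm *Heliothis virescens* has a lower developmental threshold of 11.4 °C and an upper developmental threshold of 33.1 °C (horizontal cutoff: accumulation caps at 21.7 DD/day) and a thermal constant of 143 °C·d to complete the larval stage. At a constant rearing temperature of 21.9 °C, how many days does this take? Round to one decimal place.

13.6 days

Daily accumulation = 21.9 − 11.4 = 10.5 DD/day.
Duration = 143 / 10.5 = 13.619 ≈ 13.6 days.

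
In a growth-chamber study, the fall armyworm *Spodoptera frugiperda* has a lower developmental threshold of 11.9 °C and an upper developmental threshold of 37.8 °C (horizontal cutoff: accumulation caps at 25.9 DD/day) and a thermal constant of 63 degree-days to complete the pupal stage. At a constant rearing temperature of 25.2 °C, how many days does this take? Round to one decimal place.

4.7 days

Daily accumulation = 25.2 − 11.9 = 13.3 DD/day.
Duration = 63 / 13.3 = 4.737 ≈ 4.7 days.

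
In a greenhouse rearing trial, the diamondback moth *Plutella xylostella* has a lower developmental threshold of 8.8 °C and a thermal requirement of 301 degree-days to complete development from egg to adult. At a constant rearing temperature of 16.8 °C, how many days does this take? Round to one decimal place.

37.6 days

Daily accumulation = 16.8 − 8.8 = 8.0 DD/day.
Duration = 301 / 8.0 = 37.625 ≈ 37.6 days.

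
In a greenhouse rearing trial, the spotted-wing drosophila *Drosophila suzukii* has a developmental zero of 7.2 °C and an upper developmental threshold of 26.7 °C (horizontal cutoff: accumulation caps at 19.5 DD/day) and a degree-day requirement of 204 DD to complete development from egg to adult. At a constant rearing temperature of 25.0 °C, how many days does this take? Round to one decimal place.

11.5 days

Daily accumulation = 25.0 − 7.2 = 17.8 DD/day.
Duration = 204 / 17.8 = 11.461 ≈ 11.5 days.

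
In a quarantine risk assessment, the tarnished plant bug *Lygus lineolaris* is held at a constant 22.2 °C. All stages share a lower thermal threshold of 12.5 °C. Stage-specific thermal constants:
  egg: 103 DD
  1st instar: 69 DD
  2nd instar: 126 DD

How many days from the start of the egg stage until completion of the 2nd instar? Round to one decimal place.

30.7 days

Daily accumulation at 22.2 °C = 22.2 − 12.5 = 9.7 DD/day.
Total K = 103 + 69 + 126 = 298 DD.
Total duration = 298 / 9.7 = 30.722 ≈ 30.7 days.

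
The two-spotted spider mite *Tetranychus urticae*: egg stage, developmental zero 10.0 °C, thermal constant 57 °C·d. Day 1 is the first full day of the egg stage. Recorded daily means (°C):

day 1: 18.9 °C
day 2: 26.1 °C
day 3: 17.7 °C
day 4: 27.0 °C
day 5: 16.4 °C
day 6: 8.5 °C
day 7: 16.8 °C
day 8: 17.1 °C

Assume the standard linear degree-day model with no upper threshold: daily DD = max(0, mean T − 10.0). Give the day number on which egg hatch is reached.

Daily DD above 10.0 °C: 8.9, 16.1, 7.7, 17.0, 6.4, 0.0, 6.8, 7.1.
Cumulative: 8.9, 25.0, 32.7, 49.7, 56.1, 56.1, 62.9, 70.0.
The total first reaches 57 DD on day 7.

day 7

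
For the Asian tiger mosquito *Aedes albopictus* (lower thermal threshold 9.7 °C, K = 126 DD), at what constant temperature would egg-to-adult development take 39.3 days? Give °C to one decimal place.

12.9 °C

Required daily accumulation = 126 / 39.3 = 3.206 DD/day.
T = T_base + 3.206 = 9.7 + 3.206 = 12.906 ≈ 12.9 °C.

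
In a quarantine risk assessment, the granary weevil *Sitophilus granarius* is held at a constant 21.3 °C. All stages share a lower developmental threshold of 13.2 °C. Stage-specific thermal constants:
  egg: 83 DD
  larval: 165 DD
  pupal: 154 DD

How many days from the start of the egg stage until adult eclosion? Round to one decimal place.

49.6 days

Daily accumulation at 21.3 °C = 21.3 − 13.2 = 8.1 DD/day.
Total K = 83 + 165 + 154 = 402 DD.
Total duration = 402 / 8.1 = 49.630 ≈ 49.6 days.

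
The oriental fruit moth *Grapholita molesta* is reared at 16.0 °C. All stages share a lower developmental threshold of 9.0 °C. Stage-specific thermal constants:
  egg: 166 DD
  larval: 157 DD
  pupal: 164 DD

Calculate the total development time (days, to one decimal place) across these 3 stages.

Daily accumulation at 16.0 °C = 16.0 − 9.0 = 7.0 DD/day.
Total K = 166 + 157 + 164 = 487 DD.
Total duration = 487 / 7.0 = 69.571 ≈ 69.6 days.

69.6 days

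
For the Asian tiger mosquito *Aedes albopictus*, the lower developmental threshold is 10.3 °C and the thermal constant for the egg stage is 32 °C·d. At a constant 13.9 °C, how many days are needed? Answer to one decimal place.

Daily accumulation = 13.9 − 10.3 = 3.6 DD/day.
Duration = 32 / 3.6 = 8.889 ≈ 8.9 days.

8.9 days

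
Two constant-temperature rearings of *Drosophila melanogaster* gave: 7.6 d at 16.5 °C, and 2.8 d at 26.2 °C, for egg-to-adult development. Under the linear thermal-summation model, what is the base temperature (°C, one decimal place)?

Equal thermal constants: D₁(T₁ − T_b) = D₂(T₂ − T_b).
7.6·(16.5 − T_b) = 2.8·(26.2 − T_b)
T_b = (7.6·16.5 − 2.8·26.2) / (7.6 − 2.8) = 52.04 / 4.8 = 10.842 °C ≈ 10.8 °C.

10.8 °C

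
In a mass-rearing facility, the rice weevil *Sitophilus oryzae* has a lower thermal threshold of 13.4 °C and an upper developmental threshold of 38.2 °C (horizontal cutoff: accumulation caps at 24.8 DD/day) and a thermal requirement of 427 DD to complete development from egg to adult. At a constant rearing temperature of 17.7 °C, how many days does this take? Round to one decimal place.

Daily accumulation = 17.7 − 13.4 = 4.3 DD/day.
Duration = 427 / 4.3 = 99.302 ≈ 99.3 days.

99.3 days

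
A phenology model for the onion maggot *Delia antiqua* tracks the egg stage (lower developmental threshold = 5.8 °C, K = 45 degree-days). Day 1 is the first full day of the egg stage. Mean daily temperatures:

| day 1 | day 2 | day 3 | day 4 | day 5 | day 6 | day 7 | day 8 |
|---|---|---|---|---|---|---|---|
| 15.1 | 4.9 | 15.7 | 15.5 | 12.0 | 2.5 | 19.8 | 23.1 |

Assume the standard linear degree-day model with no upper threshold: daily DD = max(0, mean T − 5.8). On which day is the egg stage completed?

Daily DD above 5.8 °C: 9.3, 0.0, 9.9, 9.7, 6.2, 0.0, 14.0, 17.3.
Cumulative: 9.3, 9.3, 19.2, 28.9, 35.1, 35.1, 49.1, 66.4.
The total first reaches 45 DD on day 7.

day 7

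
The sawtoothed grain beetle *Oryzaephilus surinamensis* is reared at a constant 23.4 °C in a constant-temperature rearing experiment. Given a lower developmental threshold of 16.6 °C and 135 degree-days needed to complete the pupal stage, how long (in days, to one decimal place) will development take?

Daily accumulation = 23.4 − 16.6 = 6.8 DD/day.
Duration = 135 / 6.8 = 19.853 ≈ 19.9 days.

19.9 days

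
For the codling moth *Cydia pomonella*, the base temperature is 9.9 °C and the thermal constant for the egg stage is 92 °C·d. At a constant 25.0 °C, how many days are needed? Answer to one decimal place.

Daily accumulation = 25.0 − 9.9 = 15.1 DD/day.
Duration = 92 / 15.1 = 6.093 ≈ 6.1 days.

6.1 days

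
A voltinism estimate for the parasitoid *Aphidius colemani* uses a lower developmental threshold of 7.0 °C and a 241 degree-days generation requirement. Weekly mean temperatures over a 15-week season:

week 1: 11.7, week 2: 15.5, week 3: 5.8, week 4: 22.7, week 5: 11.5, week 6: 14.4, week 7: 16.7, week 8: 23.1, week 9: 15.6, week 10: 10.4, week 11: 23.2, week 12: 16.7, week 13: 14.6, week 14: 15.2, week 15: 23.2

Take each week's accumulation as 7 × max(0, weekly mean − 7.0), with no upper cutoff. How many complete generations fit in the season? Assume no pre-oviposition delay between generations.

3 generations

Weekly DD (7 × max(0, T̄ − 7.0)): 32.9, 59.5, 0.0, 109.9, 31.5, 51.8, 67.9, 112.7, 60.2, 23.8, 113.4, 67.9, 53.2, 57.4, 113.4.
Season total = 955.5 DD.
Complete generations = ⌊955.5 / 241⌋ = 3.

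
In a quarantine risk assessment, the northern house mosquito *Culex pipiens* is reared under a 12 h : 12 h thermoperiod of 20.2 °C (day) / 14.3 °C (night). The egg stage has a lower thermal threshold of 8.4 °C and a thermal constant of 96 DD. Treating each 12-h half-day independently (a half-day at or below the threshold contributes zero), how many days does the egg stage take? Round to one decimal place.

10.8 days

Day half: max(0, 20.2 − 8.4) × 0.5 = 11.8 × 0.5 = 5.90 DD.
Night half: max(0, 14.3 − 8.4) × 0.5 = 5.9 × 0.5 = 2.95 DD.
Per 24 h: 8.85 DD/day.
Duration = 96 / 8.85 = 10.847 ≈ 10.8 days.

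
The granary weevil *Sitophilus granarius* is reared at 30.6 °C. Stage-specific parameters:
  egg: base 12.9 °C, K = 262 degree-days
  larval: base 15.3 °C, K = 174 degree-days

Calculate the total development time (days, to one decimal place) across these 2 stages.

26.2 days

egg: 262 / (30.6 − 12.9) = 262 / 17.7 = 14.802 d.
larval: 174 / (30.6 − 15.3) = 174 / 15.3 = 11.373 d.
Sum = 26.175 ≈ 26.2 days.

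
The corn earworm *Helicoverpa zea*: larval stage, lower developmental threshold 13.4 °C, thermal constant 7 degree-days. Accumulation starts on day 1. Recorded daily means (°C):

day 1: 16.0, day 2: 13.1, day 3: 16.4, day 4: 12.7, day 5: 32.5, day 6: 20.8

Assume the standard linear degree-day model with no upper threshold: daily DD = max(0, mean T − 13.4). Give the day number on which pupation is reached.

Daily DD above 13.4 °C: 2.6, 0.0, 3.0, 0.0, 19.1, 7.4.
Cumulative: 2.6, 2.6, 5.6, 5.6, 24.7, 32.1.
The total first reaches 7 DD on day 5.

day 5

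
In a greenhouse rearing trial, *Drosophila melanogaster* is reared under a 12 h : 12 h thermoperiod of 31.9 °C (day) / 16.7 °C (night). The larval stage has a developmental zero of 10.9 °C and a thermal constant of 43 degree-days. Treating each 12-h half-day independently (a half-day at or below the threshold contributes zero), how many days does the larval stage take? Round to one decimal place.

Day half: max(0, 31.9 − 10.9) × 0.5 = 21.0 × 0.5 = 10.50 DD.
Night half: max(0, 16.7 − 10.9) × 0.5 = 5.8 × 0.5 = 2.90 DD.
Per 24 h: 13.40 DD/day.
Duration = 43 / 13.40 = 3.209 ≈ 3.2 days.

3.2 days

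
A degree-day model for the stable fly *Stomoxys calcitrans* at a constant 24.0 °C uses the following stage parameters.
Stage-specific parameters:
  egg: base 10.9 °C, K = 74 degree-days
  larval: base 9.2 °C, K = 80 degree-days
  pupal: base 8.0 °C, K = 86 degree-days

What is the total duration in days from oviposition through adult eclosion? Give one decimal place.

16.4 days

egg: 74 / (24.0 − 10.9) = 74 / 13.1 = 5.649 d.
larval: 80 / (24.0 − 9.2) = 80 / 14.8 = 5.405 d.
pupal: 86 / (24.0 − 8.0) = 86 / 16.0 = 5.375 d.
Sum = 16.429 ≈ 16.4 days.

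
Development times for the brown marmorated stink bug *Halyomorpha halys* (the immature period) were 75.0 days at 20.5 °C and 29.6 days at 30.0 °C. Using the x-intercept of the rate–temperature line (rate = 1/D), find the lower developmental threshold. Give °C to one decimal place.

14.3 °C

Equal thermal constants: D₁(T₁ − T_b) = D₂(T₂ − T_b).
75.0·(20.5 − T_b) = 29.6·(30.0 − T_b)
T_b = (75.0·20.5 − 29.6·30.0) / (75.0 − 29.6) = 649.50 / 45.4 = 14.306 °C ≈ 14.3 °C.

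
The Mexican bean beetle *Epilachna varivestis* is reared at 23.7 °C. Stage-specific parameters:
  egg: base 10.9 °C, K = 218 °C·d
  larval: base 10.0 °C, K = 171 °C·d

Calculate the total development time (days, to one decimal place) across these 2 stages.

29.5 days

egg: 218 / (23.7 − 10.9) = 218 / 12.8 = 17.031 d.
larval: 171 / (23.7 − 10.0) = 171 / 13.7 = 12.482 d.
Sum = 29.513 ≈ 29.5 days.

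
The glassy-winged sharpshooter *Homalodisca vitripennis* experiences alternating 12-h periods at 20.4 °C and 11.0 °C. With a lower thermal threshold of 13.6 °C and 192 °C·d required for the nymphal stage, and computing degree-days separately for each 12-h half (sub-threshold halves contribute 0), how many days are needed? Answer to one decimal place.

Day half: max(0, 20.4 − 13.6) × 0.5 = 6.8 × 0.5 = 3.40 DD.
Night half: max(0, 11.0 − 13.6) × 0.5 = 0.0 × 0.5 = 0.00 DD.
Per 24 h: 3.40 DD/day.
Duration = 192 / 3.40 = 56.471 ≈ 56.5 days.

56.5 days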